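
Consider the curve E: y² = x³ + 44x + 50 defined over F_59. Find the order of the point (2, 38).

2P: tangent at (2, 38): λ = (3·2² + 44)/(2·38) ≡ 56/17. 17⁻¹ ≡ 7 (mod 59) since 17·7 = 119 ≡ 1, so λ ≡ 56·7 ≡ 38.
  x = λ² - 2 - 2 = 1444 - 4 ≡ 24; y = λ·(2 - 24) - 38 ≡ 11. → (24, 11)
3P: (24, 11) + (2, 38). λ = (38 - 11)/(2 - 24) ≡ 27/37 mod 59. 37⁻¹ ≡ 8 (mod 59) since 37·8 = 296 ≡ 1, so λ ≡ 39.
  x = λ² - 24 - 2 = 1521 - 26 ≡ 20; y = λ·(24 - 20) - 11 ≡ 27. → (20, 27)
4P: (20, 27) + (2, 38). λ = (38 - 27)/(2 - 20) ≡ 11/41 mod 59. 41⁻¹ ≡ 36 (mod 59) since 41·36 = 1476 ≡ 1, so λ ≡ 42.
  x = λ² - 20 - 2 = 1764 - 22 ≡ 31; y = λ·(20 - 31) - 27 ≡ 42. → (31, 42)
5P: (31, 42) + (2, 38). λ = (38 - 42)/(2 - 31) ≡ 55/30 mod 59. 30⁻¹ ≡ 2 (mod 59), so λ ≡ 51.
  x = λ² - 31 - 2 = 2601 - 33 ≡ 31; y = λ·(31 - 31) - 42 ≡ 17. → (31, 17)
6P: (31, 17) + (2, 38). λ = (38 - 17)/(2 - 31) ≡ 21/30 mod 59. 30⁻¹ ≡ 2 (mod 59), so λ ≡ 42.
  x = λ² - 31 - 2 = 1764 - 33 ≡ 20; y = λ·(31 - 20) - 17 ≡ 32. → (20, 32)
7P: (20, 32) + (2, 38). λ = (38 - 32)/(2 - 20) ≡ 6/41 mod 59. 41⁻¹ ≡ 36 (mod 59), so λ ≡ 39.
  x = λ² - 20 - 2 = 1521 - 22 ≡ 24; y = λ·(20 - 24) - 32 ≡ 48. → (24, 48)
8P: (24, 48) + (2, 38). λ = (38 - 48)/(2 - 24) ≡ 49/37 mod 59. 37⁻¹ ≡ 8 (mod 59), so λ ≡ 38.
  x = λ² - 24 - 2 = 1444 - 26 ≡ 2; y = λ·(24 - 2) - 48 ≡ 21. → (2, 21)
9P: (2, 21) + (2, 38): same x and y₁ ≡ -y₂, so the sum is ∞.
9P = ∞, so the order is 9.

9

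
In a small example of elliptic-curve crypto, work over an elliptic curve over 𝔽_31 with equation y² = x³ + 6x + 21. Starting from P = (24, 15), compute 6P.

Double-and-add on 6 = (110)₂. Start with P = (24, 15) for the leading 1-bit.
double: tangent at (24, 15): λ = (3·24² + 6)/(2·15) ≡ 29/30. 30⁻¹ ≡ 30 (mod 31) since 30·30 = 900 ≡ 1, so λ ≡ 29·30 ≡ 2.
  x = λ² - 24 - 24 = 4 - 48 ≡ 18; y = λ·(24 - 18) - 15 ≡ 28. → (18, 28)
add P: (18, 28) + (24, 15). λ = (15 - 28)/(24 - 18) ≡ 18/6 mod 31. 6⁻¹ ≡ 26 (mod 31), so λ ≡ 3.
  x = λ² - 18 - 24 = 9 - 42 ≡ 29; y = λ·(18 - 29) - 28 ≡ 1. → (29, 1)
double: tangent at (29, 1): λ = (3·29² + 6)/(2·1) ≡ 18/2. 2⁻¹ ≡ 16 (mod 31), so λ ≡ 18·16 ≡ 9.
  x = λ² - 29 - 29 = 81 - 58 ≡ 23; y = λ·(29 - 23) - 1 ≡ 22. → (23, 22)

(23, 22)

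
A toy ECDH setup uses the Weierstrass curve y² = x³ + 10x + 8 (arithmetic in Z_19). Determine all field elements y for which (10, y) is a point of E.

5, 14

x³ + 10x + 8 = 1108 ≡ 6 (mod 19).
Square roots of 6 mod 19: 5 and 14 (since 5² = 25 ≡ 6).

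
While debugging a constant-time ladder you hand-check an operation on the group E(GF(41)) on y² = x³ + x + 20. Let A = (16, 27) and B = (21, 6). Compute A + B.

(20, 39)

(16, 27) + (21, 6). λ = (6 - 27)/(21 - 16) ≡ 20/5 mod 41. 5⁻¹ ≡ 33 (mod 41), so λ ≡ 4.
  x = λ² - 16 - 21 = 16 - 37 ≡ 20; y = λ·(16 - 20) - 27 ≡ 39. → (20, 39)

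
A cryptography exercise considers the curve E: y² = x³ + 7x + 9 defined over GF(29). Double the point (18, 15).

tangent at (18, 15): λ = (3·18² + 7)/(2·15) ≡ 22/1. 1⁻¹ ≡ 1 (mod 29), so λ ≡ 22·1 ≡ 22.
  x = λ² - 18 - 18 = 484 - 36 ≡ 13; y = λ·(18 - 13) - 15 ≡ 8. → (13, 8)

(13, 8)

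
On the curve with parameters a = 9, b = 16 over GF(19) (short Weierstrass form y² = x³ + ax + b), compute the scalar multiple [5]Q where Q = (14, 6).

Double-and-add on 5 = (101)₂. Start with Q = (14, 6) for the leading 1-bit.
double: tangent at (14, 6): λ = (3·14² + 9)/(2·6) ≡ 8/12. 12⁻¹ ≡ 8 (mod 19), so λ ≡ 8·8 ≡ 7.
  x = λ² - 14 - 14 = 49 - 28 ≡ 2; y = λ·(14 - 2) - 6 ≡ 2. → (2, 2)
double: tangent at (2, 2): λ = (3·2² + 9)/(2·2) ≡ 2/4. 4⁻¹ ≡ 5 (mod 19) since 4·5 = 20 ≡ 1, so λ ≡ 2·5 ≡ 10.
  x = λ² - 2 - 2 = 100 - 4 ≡ 1; y = λ·(2 - 1) - 2 ≡ 8. → (1, 8)
add Q: (1, 8) + (14, 6). λ = (6 - 8)/(14 - 1) ≡ 17/13 mod 19. 13⁻¹ ≡ 3 (mod 19) since 13·3 = 39 ≡ 1, so λ ≡ 13.
  x = λ² - 1 - 14 = 169 - 15 ≡ 2; y = λ·(1 - 2) - 8 ≡ 17. → (2, 17)

(2, 17)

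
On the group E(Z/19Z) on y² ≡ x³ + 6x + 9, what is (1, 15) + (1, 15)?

tangent at (1, 15): λ = (3·1² + 6)/(2·15) ≡ 9/11. 11⁻¹ ≡ 7 (mod 19) since 11·7 = 77 ≡ 1, so λ ≡ 9·7 ≡ 6.
  x = λ² - 1 - 1 = 36 - 2 ≡ 15; y = λ·(1 - 15) - 15 ≡ 15. → (15, 15)

(15, 15)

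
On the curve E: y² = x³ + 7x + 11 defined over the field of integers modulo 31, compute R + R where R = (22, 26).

(23, 30)

tangent at (22, 26): λ = (3·22² + 7)/(2·26) ≡ 2/21. 21⁻¹ ≡ 3 (mod 31) since 21·3 = 63 ≡ 1, so λ ≡ 2·3 ≡ 6.
  x = λ² - 22 - 22 = 36 - 44 ≡ 23; y = λ·(22 - 23) - 26 ≡ 30. → (23, 30)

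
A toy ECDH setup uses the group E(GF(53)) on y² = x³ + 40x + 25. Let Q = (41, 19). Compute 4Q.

(8, 3)

Double-and-add on 4 = (100)₂. Start with Q = (41, 19) for the leading 1-bit.
double: tangent at (41, 19): λ = (3·41² + 40)/(2·19) ≡ 48/38. 38⁻¹ ≡ 7 (mod 53) since 38·7 = 266 ≡ 1, so λ ≡ 48·7 ≡ 18.
  x = λ² - 41 - 41 = 324 - 82 ≡ 30; y = λ·(41 - 30) - 19 ≡ 20. → (30, 20)
double: tangent at (30, 20): λ = (3·30² + 40)/(2·20) ≡ 37/40. 40⁻¹ ≡ 4 (mod 53) since 40·4 = 160 ≡ 1, so λ ≡ 37·4 ≡ 42.
  x = λ² - 30 - 30 = 1764 - 60 ≡ 8; y = λ·(30 - 8) - 20 ≡ 3. → (8, 3)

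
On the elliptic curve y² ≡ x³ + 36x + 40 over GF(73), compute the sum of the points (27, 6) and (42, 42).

(1, 71)

(27, 6) + (42, 42). λ = (42 - 6)/(42 - 27) ≡ 36/15 mod 73. 15⁻¹ ≡ 39 (mod 73) since 15·39 = 585 ≡ 1, so λ ≡ 17.
  x = λ² - 27 - 42 = 289 - 69 ≡ 1; y = λ·(27 - 1) - 6 ≡ 71. → (1, 71)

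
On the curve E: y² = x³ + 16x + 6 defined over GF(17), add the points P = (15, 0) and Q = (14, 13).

(15, 0) + (14, 13). λ = (13 - 0)/(14 - 15) ≡ 13/16 mod 17. 16⁻¹ ≡ 16 (mod 17), so λ ≡ 4.
  x = λ² - 15 - 14 = 16 - 29 ≡ 4; y = λ·(15 - 4) - 0 ≡ 10. → (4, 10)

(4, 10)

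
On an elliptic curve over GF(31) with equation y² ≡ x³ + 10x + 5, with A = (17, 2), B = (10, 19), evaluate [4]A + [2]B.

(5, 26)

First 4A:
Repeated addition: build up to 4A.
2A: tangent at (17, 2): λ = (3·17² + 10)/(2·2) ≡ 9/4. 4⁻¹ ≡ 8 (mod 31), so λ ≡ 9·8 ≡ 10.
  x = λ² - 17 - 17 = 100 - 34 ≡ 4; y = λ·(17 - 4) - 2 ≡ 4. → (4, 4)
3A: (4, 4) + (17, 2). λ = (2 - 4)/(17 - 4) ≡ 29/13 mod 31. 13⁻¹ ≡ 12 (mod 31), so λ ≡ 7.
  x = λ² - 4 - 17 = 49 - 21 ≡ 28; y = λ·(4 - 28) - 4 ≡ 14. → (28, 14)
4A: (28, 14) + (17, 2). λ = (2 - 14)/(17 - 28) ≡ 19/20 mod 31. 20⁻¹ ≡ 14 (mod 31) since 20·14 = 280 ≡ 1, so λ ≡ 18.
  x = λ² - 28 - 17 = 324 - 45 ≡ 0; y = λ·(28 - 0) - 14 ≡ 25. → (0, 25)
4A = (0, 25).
Next 2B:
Repeated addition: build up to 2B.
2B: tangent at (10, 19): λ = (3·10² + 10)/(2·19) ≡ 0/7. 7⁻¹ ≡ 9 (mod 31), so λ ≡ 0·9 ≡ 0.
  x = λ² - 10 - 10 = 0 - 20 ≡ 11; y = λ·(10 - 11) - 19 ≡ 12. → (11, 12)
2B = (11, 12).
Finally 4A + 2B:
(0, 25) + (11, 12). λ = (12 - 25)/(11 - 0) ≡ 18/11 mod 31. 11⁻¹ ≡ 17 (mod 31) since 11·17 = 187 ≡ 1, so λ ≡ 27.
  x = λ² - 0 - 11 = 729 - 11 ≡ 5; y = λ·(0 - 5) - 25 ≡ 26. → (5, 26)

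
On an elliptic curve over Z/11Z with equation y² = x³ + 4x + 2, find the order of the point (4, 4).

2P: tangent at (4, 4): λ = (3·4² + 4)/(2·4) ≡ 8/8. 8⁻¹ ≡ 7 (mod 11) since 8·7 = 56 ≡ 1, so λ ≡ 8·7 ≡ 1.
  x = λ² - 4 - 4 = 1 - 8 ≡ 4; y = λ·(4 - 4) - 4 ≡ 7. → (4, 7)
3P: (4, 7) + (4, 4): same x and y₁ ≡ -y₂, so the sum is O.
3P = O, so the order is 3.

3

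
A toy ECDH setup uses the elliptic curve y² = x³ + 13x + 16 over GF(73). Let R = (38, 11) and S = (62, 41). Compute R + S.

(38, 11) + (62, 41). λ = (41 - 11)/(62 - 38) ≡ 30/24 mod 73. 24⁻¹ ≡ 70 (mod 73) since 24·70 = 1680 ≡ 1, so λ ≡ 56.
  x = λ² - 38 - 62 = 3136 - 100 ≡ 43; y = λ·(38 - 43) - 11 ≡ 1. → (43, 1)

(43, 1)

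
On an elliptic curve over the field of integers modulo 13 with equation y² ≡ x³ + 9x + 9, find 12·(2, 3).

Write G = (2, 3).
Repeated addition: build up to 12G.
2G: tangent at (2, 3): λ = (3·2² + 9)/(2·3) ≡ 8/6. 6⁻¹ ≡ 11 (mod 13), so λ ≡ 8·11 ≡ 10.
  x = λ² - 2 - 2 = 100 - 4 ≡ 5; y = λ·(2 - 5) - 3 ≡ 6. → (5, 6)
3G: (5, 6) + (2, 3). λ = (3 - 6)/(2 - 5) ≡ 10/10 mod 13. 10⁻¹ ≡ 4 (mod 13) since 10·4 = 40 ≡ 1, so λ ≡ 1.
  x = λ² - 5 - 2 = 1 - 7 ≡ 7; y = λ·(5 - 7) - 6 ≡ 5. → (7, 5)
4G: (7, 5) + (2, 3). λ = (3 - 5)/(2 - 7) ≡ 11/8 mod 13. 8⁻¹ ≡ 5 (mod 13), so λ ≡ 3.
  x = λ² - 7 - 2 = 9 - 9 ≡ 0; y = λ·(7 - 0) - 5 ≡ 3. → (0, 3)
5G: (0, 3) + (2, 3). λ = (3 - 3)/(2 - 0) ≡ 0/2 mod 13. 2⁻¹ ≡ 7 (mod 13) since 2·7 = 14 ≡ 1, so λ ≡ 0.
  x = λ² - 0 - 2 = 0 - 2 ≡ 11; y = λ·(0 - 11) - 3 ≡ 10. → (11, 10)
6G: (11, 10) + (2, 3). λ = (3 - 10)/(2 - 11) ≡ 6/4 mod 13. 4⁻¹ ≡ 10 (mod 13) since 4·10 = 40 ≡ 1, so λ ≡ 8.
  x = λ² - 11 - 2 = 64 - 13 ≡ 12; y = λ·(11 - 12) - 10 ≡ 8. → (12, 8)
7G: (12, 8) + (2, 3). λ = (3 - 8)/(2 - 12) ≡ 8/3 mod 13. 3⁻¹ ≡ 9 (mod 13), so λ ≡ 7.
  x = λ² - 12 - 2 = 49 - 14 ≡ 9; y = λ·(12 - 9) - 8 ≡ 0. → (9, 0)
8G: (9, 0) + (2, 3). λ = (3 - 0)/(2 - 9) ≡ 3/6 mod 13. 6⁻¹ ≡ 11 (mod 13), so λ ≡ 7.
  x = λ² - 9 - 2 = 49 - 11 ≡ 12; y = λ·(9 - 12) - 0 ≡ 5. → (12, 5)
9G: (12, 5) + (2, 3). λ = (3 - 5)/(2 - 12) ≡ 11/3 mod 13. 3⁻¹ ≡ 9 (mod 13), so λ ≡ 8.
  x = λ² - 12 - 2 = 64 - 14 ≡ 11; y = λ·(12 - 11) - 5 ≡ 3. → (11, 3)
10G: (11, 3) + (2, 3). λ = (3 - 3)/(2 - 11) ≡ 0/4 mod 13. 4⁻¹ ≡ 10 (mod 13), so λ ≡ 0.
  x = λ² - 11 - 2 = 0 - 13 ≡ 0; y = λ·(11 - 0) - 3 ≡ 10. → (0, 10)
11G: (0, 10) + (2, 3). λ = (3 - 10)/(2 - 0) ≡ 6/2 mod 13. 2⁻¹ ≡ 7 (mod 13), so λ ≡ 3.
  x = λ² - 0 - 2 = 9 - 2 ≡ 7; y = λ·(0 - 7) - 10 ≡ 8. → (7, 8)
12G: (7, 8) + (2, 3). λ = (3 - 8)/(2 - 7) ≡ 8/8 mod 13. 8⁻¹ ≡ 5 (mod 13) since 8·5 = 40 ≡ 1, so λ ≡ 1.
  x = λ² - 7 - 2 = 1 - 9 ≡ 5; y = λ·(7 - 5) - 8 ≡ 7. → (5, 7)

(5, 7)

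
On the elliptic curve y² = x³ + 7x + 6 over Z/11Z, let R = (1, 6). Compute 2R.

tangent at (1, 6): λ = (3·1² + 7)/(2·6) ≡ 10/1. 1⁻¹ ≡ 1 (mod 11), so λ ≡ 10·1 ≡ 10.
  x = λ² - 1 - 1 = 100 - 2 ≡ 10; y = λ·(1 - 10) - 6 ≡ 3. → (10, 3)

(10, 3)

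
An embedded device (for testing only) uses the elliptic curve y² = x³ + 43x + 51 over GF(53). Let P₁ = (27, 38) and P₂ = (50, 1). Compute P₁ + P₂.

(38, 35)

(27, 38) + (50, 1). λ = (1 - 38)/(50 - 27) ≡ 16/23 mod 53. 23⁻¹ ≡ 30 (mod 53), so λ ≡ 3.
  x = λ² - 27 - 50 = 9 - 77 ≡ 38; y = λ·(27 - 38) - 38 ≡ 35. → (38, 35)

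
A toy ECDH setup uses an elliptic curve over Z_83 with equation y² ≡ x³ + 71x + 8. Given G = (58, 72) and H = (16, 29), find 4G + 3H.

(66, 69)

First 4G:
Repeated addition: build up to 4G.
2G: tangent at (58, 72): λ = (3·58² + 71)/(2·72) ≡ 37/61. 61⁻¹ ≡ 49 (mod 83), so λ ≡ 37·49 ≡ 70.
  x = λ² - 58 - 58 = 4900 - 116 ≡ 53; y = λ·(58 - 53) - 72 ≡ 29. → (53, 29)
3G: (53, 29) + (58, 72). λ = (72 - 29)/(58 - 53) ≡ 43/5 mod 83. 5⁻¹ ≡ 50 (mod 83), so λ ≡ 75.
  x = λ² - 53 - 58 = 5625 - 111 ≡ 36; y = λ·(53 - 36) - 29 ≡ 1. → (36, 1)
4G: (36, 1) + (58, 72). λ = (72 - 1)/(58 - 36) ≡ 71/22 mod 83. 22⁻¹ ≡ 34 (mod 83) since 22·34 = 748 ≡ 1, so λ ≡ 7.
  x = λ² - 36 - 58 = 49 - 94 ≡ 38; y = λ·(36 - 38) - 1 ≡ 68. → (38, 68)
4G = (38, 68).
Next 3H:
Repeated addition: build up to 3H.
2H: tangent at (16, 29): λ = (3·16² + 71)/(2·29) ≡ 9/58. 58⁻¹ ≡ 73 (mod 83), so λ ≡ 9·73 ≡ 76.
  x = λ² - 16 - 16 = 5776 - 32 ≡ 17; y = λ·(16 - 17) - 29 ≡ 61. → (17, 61)
3H: (17, 61) + (16, 29). λ = (29 - 61)/(16 - 17) ≡ 51/82 mod 83. 82⁻¹ ≡ 82 (mod 83), so λ ≡ 32.
  x = λ² - 17 - 16 = 1024 - 33 ≡ 78; y = λ·(17 - 78) - 61 ≡ 62. → (78, 62)
3H = (78, 62).
Finally 4G + 3H:
(38, 68) + (78, 62). λ = (62 - 68)/(78 - 38) ≡ 77/40 mod 83. 40⁻¹ ≡ 27 (mod 83), so λ ≡ 4.
  x = λ² - 38 - 78 = 16 - 116 ≡ 66; y = λ·(38 - 66) - 68 ≡ 69. → (66, 69)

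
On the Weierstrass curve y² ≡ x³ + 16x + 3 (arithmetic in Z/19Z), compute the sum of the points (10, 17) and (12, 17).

(16, 2)

(10, 17) + (12, 17). λ = (17 - 17)/(12 - 10) ≡ 0/2 mod 19. 2⁻¹ ≡ 10 (mod 19) since 2·10 = 20 ≡ 1, so λ ≡ 0.
  x = λ² - 10 - 12 = 0 - 22 ≡ 16; y = λ·(10 - 16) - 17 ≡ 2. → (16, 2)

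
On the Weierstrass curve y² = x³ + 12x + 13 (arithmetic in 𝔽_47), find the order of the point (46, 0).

2P: (46, 0) + (46, 0): same x and y₁ ≡ -y₂, so the sum is O.
2P = O, so the order is 2.

2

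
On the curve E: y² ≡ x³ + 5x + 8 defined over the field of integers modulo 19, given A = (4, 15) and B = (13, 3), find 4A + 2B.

First 4A:
Double-and-add on 4 = (100)₂. Start with A = (4, 15) for the leading 1-bit.
double: tangent at (4, 15): λ = (3·4² + 5)/(2·15) ≡ 15/11. 11⁻¹ ≡ 7 (mod 19), so λ ≡ 15·7 ≡ 10.
  x = λ² - 4 - 4 = 100 - 8 ≡ 16; y = λ·(4 - 16) - 15 ≡ 17. → (16, 17)
double: tangent at (16, 17): λ = (3·16² + 5)/(2·17) ≡ 13/15. 15⁻¹ ≡ 14 (mod 19), so λ ≡ 13·14 ≡ 11.
  x = λ² - 16 - 16 = 121 - 32 ≡ 13; y = λ·(16 - 13) - 17 ≡ 16. → (13, 16)
4A = (13, 16).
Next 2B:
Repeated addition: build up to 2B.
2B: tangent at (13, 3): λ = (3·13² + 5)/(2·3) ≡ 18/6. 6⁻¹ ≡ 16 (mod 19) since 6·16 = 96 ≡ 1, so λ ≡ 18·16 ≡ 3.
  x = λ² - 13 - 13 = 9 - 26 ≡ 2; y = λ·(13 - 2) - 3 ≡ 11. → (2, 11)
2B = (2, 11).
Finally 4A + 2B:
(13, 16) + (2, 11). λ = (11 - 16)/(2 - 13) ≡ 14/8 mod 19. 8⁻¹ ≡ 12 (mod 19) since 8·12 = 96 ≡ 1, so λ ≡ 16.
  x = λ² - 13 - 2 = 256 - 15 ≡ 13; y = λ·(13 - 13) - 16 ≡ 3. → (13, 3)

(13, 3)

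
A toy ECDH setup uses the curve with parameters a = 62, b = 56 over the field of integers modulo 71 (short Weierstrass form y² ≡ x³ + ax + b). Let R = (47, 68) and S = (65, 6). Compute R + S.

(48, 38)

(47, 68) + (65, 6). λ = (6 - 68)/(65 - 47) ≡ 9/18 mod 71. 18⁻¹ ≡ 4 (mod 71), so λ ≡ 36.
  x = λ² - 47 - 65 = 1296 - 112 ≡ 48; y = λ·(47 - 48) - 68 ≡ 38. → (48, 38)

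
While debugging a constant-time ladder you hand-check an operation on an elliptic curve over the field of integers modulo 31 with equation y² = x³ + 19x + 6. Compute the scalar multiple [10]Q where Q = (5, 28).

Repeated addition: build up to 10Q.
2Q: tangent at (5, 28): λ = (3·5² + 19)/(2·28) ≡ 1/25. 25⁻¹ ≡ 5 (mod 31), so λ ≡ 1·5 ≡ 5.
  x = λ² - 5 - 5 = 25 - 10 ≡ 15; y = λ·(5 - 15) - 28 ≡ 15. → (15, 15)
3Q: (15, 15) + (5, 28). λ = (28 - 15)/(5 - 15) ≡ 13/21 mod 31. 21⁻¹ ≡ 3 (mod 31), so λ ≡ 8.
  x = λ² - 15 - 5 = 64 - 20 ≡ 13; y = λ·(15 - 13) - 15 ≡ 1. → (13, 1)
4Q: (13, 1) + (5, 28). λ = (28 - 1)/(5 - 13) ≡ 27/23 mod 31. 23⁻¹ ≡ 27 (mod 31) since 23·27 = 621 ≡ 1, so λ ≡ 16.
  x = λ² - 13 - 5 = 256 - 18 ≡ 21; y = λ·(13 - 21) - 1 ≡ 26. → (21, 26)
5Q: (21, 26) + (5, 28). λ = (28 - 26)/(5 - 21) ≡ 2/15 mod 31. 15⁻¹ ≡ 29 (mod 31), so λ ≡ 27.
  x = λ² - 21 - 5 = 729 - 26 ≡ 21; y = λ·(21 - 21) - 26 ≡ 5. → (21, 5)
6Q: (21, 5) + (5, 28). λ = (28 - 5)/(5 - 21) ≡ 23/15 mod 31. 15⁻¹ ≡ 29 (mod 31), so λ ≡ 16.
  x = λ² - 21 - 5 = 256 - 26 ≡ 13; y = λ·(21 - 13) - 5 ≡ 30. → (13, 30)
7Q: (13, 30) + (5, 28). λ = (28 - 30)/(5 - 13) ≡ 29/23 mod 31. 23⁻¹ ≡ 27 (mod 31), so λ ≡ 8.
  x = λ² - 13 - 5 = 64 - 18 ≡ 15; y = λ·(13 - 15) - 30 ≡ 16. → (15, 16)
8Q: (15, 16) + (5, 28). λ = (28 - 16)/(5 - 15) ≡ 12/21 mod 31. 21⁻¹ ≡ 3 (mod 31), so λ ≡ 5.
  x = λ² - 15 - 5 = 25 - 20 ≡ 5; y = λ·(15 - 5) - 16 ≡ 3. → (5, 3)
9Q: (5, 3) + (5, 28): same x and y₁ ≡ -y₂, so the sum is O.
10Q: O + (5, 28) = (5, 28) (identity).

(5, 28)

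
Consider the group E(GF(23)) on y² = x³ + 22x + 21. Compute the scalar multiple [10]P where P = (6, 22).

Repeated addition: build up to 10P.
2P: tangent at (6, 22): λ = (3·6² + 22)/(2·22) ≡ 15/21. 21⁻¹ ≡ 11 (mod 23), so λ ≡ 15·11 ≡ 4.
  x = λ² - 6 - 6 = 16 - 12 ≡ 4; y = λ·(6 - 4) - 22 ≡ 9. → (4, 9)
3P: (4, 9) + (6, 22). λ = (22 - 9)/(6 - 4) ≡ 13/2 mod 23. 2⁻¹ ≡ 12 (mod 23), so λ ≡ 18.
  x = λ² - 4 - 6 = 324 - 10 ≡ 15; y = λ·(4 - 15) - 9 ≡ 0. → (15, 0)
4P: (15, 0) + (6, 22). λ = (22 - 0)/(6 - 15) ≡ 22/14 mod 23. 14⁻¹ ≡ 5 (mod 23) since 14·5 = 70 ≡ 1, so λ ≡ 18.
  x = λ² - 15 - 6 = 324 - 21 ≡ 4; y = λ·(15 - 4) - 0 ≡ 14. → (4, 14)
5P: (4, 14) + (6, 22). λ = (22 - 14)/(6 - 4) ≡ 8/2 mod 23. 2⁻¹ ≡ 12 (mod 23) since 2·12 = 24 ≡ 1, so λ ≡ 4.
  x = λ² - 4 - 6 = 16 - 10 ≡ 6; y = λ·(4 - 6) - 14 ≡ 1. → (6, 1)
6P: (6, 1) + (6, 22): same x and y₁ ≡ -y₂, so the sum is the point at infinity.
7P: the point at infinity + (6, 22) = (6, 22) (identity).
8P: tangent at (6, 22): λ = (3·6² + 22)/(2·22) ≡ 15/21. 21⁻¹ ≡ 11 (mod 23), so λ ≡ 15·11 ≡ 4.
  x = λ² - 6 - 6 = 16 - 12 ≡ 4; y = λ·(6 - 4) - 22 ≡ 9. → (4, 9)
9P: (4, 9) + (6, 22). λ = (22 - 9)/(6 - 4) ≡ 13/2 mod 23. 2⁻¹ ≡ 12 (mod 23), so λ ≡ 18.
  x = λ² - 4 - 6 = 324 - 10 ≡ 15; y = λ·(4 - 15) - 9 ≡ 0. → (15, 0)
10P: (15, 0) + (6, 22). λ = (22 - 0)/(6 - 15) ≡ 22/14 mod 23. 14⁻¹ ≡ 5 (mod 23), so λ ≡ 18.
  x = λ² - 15 - 6 = 324 - 21 ≡ 4; y = λ·(15 - 4) - 0 ≡ 14. → (4, 14)

(4, 14)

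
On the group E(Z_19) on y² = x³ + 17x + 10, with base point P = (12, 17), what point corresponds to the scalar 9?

(6, 9)

Double-and-add on 9 = (1001)₂. Start with P = (12, 17) for the leading 1-bit.
double: tangent at (12, 17): λ = (3·12² + 17)/(2·17) ≡ 12/15. 15⁻¹ ≡ 14 (mod 19) since 15·14 = 210 ≡ 1, so λ ≡ 12·14 ≡ 16.
  x = λ² - 12 - 12 = 256 - 24 ≡ 4; y = λ·(12 - 4) - 17 ≡ 16. → (4, 16)
double: tangent at (4, 16): λ = (3·4² + 17)/(2·16) ≡ 8/13. 13⁻¹ ≡ 3 (mod 19) since 13·3 = 39 ≡ 1, so λ ≡ 8·3 ≡ 5.
  x = λ² - 4 - 4 = 25 - 8 ≡ 17; y = λ·(4 - 17) - 16 ≡ 14. → (17, 14)
double: tangent at (17, 14): λ = (3·17² + 17)/(2·14) ≡ 10/9. 9⁻¹ ≡ 17 (mod 19), so λ ≡ 10·17 ≡ 18.
  x = λ² - 17 - 17 = 324 - 34 ≡ 5; y = λ·(17 - 5) - 14 ≡ 12. → (5, 12)
add P: (5, 12) + (12, 17). λ = (17 - 12)/(12 - 5) ≡ 5/7 mod 19. 7⁻¹ ≡ 11 (mod 19), so λ ≡ 17.
  x = λ² - 5 - 12 = 289 - 17 ≡ 6; y = λ·(5 - 6) - 12 ≡ 9. → (6, 9)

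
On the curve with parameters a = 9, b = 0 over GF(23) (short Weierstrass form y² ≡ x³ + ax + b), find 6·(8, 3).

Write G = (8, 3).
Repeated addition: build up to 6G.
2G: tangent at (8, 3): λ = (3·8² + 9)/(2·3) ≡ 17/6. 6⁻¹ ≡ 4 (mod 23), so λ ≡ 17·4 ≡ 22.
  x = λ² - 8 - 8 = 484 - 16 ≡ 8; y = λ·(8 - 8) - 3 ≡ 20. → (8, 20)
3G: (8, 20) + (8, 3): same x and y₁ ≡ -y₂, so the sum is ∞.
4G: ∞ + (8, 3) = (8, 3) (identity).
5G: tangent at (8, 3): λ = (3·8² + 9)/(2·3) ≡ 17/6. 6⁻¹ ≡ 4 (mod 23), so λ ≡ 17·4 ≡ 22.
  x = λ² - 8 - 8 = 484 - 16 ≡ 8; y = λ·(8 - 8) - 3 ≡ 20. → (8, 20)
6G: (8, 20) + (8, 3): same x and y₁ ≡ -y₂, so the sum is ∞.

O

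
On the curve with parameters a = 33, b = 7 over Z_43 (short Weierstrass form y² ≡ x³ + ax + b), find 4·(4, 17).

(19, 21)

Write P = (4, 17).
Repeated addition: build up to 4P.
2P: tangent at (4, 17): λ = (3·4² + 33)/(2·17) ≡ 38/34. 34⁻¹ ≡ 19 (mod 43), so λ ≡ 38·19 ≡ 34.
  x = λ² - 4 - 4 = 1156 - 8 ≡ 30; y = λ·(4 - 30) - 17 ≡ 2. → (30, 2)
3P: (30, 2) + (4, 17). λ = (17 - 2)/(4 - 30) ≡ 15/17 mod 43. 17⁻¹ ≡ 38 (mod 43), so λ ≡ 11.
  x = λ² - 30 - 4 = 121 - 34 ≡ 1; y = λ·(30 - 1) - 2 ≡ 16. → (1, 16)
4P: (1, 16) + (4, 17). λ = (17 - 16)/(4 - 1) ≡ 1/3 mod 43. 3⁻¹ ≡ 29 (mod 43), so λ ≡ 29.
  x = λ² - 1 - 4 = 841 - 5 ≡ 19; y = λ·(1 - 19) - 16 ≡ 21. → (19, 21)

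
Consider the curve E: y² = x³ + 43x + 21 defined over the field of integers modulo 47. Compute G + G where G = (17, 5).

(22, 10)

tangent at (17, 5): λ = (3·17² + 43)/(2·5) ≡ 17/10. 10⁻¹ ≡ 33 (mod 47) since 10·33 = 330 ≡ 1, so λ ≡ 17·33 ≡ 44.
  x = λ² - 17 - 17 = 1936 - 34 ≡ 22; y = λ·(17 - 22) - 5 ≡ 10. → (22, 10)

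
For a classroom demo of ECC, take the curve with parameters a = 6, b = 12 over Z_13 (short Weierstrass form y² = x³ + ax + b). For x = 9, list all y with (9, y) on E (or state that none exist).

none

x³ + 6x + 12 = 795 ≡ 2 (mod 13).
2 is a non-residue mod 13; no y exists.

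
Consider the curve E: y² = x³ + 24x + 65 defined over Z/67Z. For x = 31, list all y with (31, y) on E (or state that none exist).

x³ + 24x + 65 = 30600 ≡ 48 (mod 67).
48 is a non-residue mod 67; no y exists.

none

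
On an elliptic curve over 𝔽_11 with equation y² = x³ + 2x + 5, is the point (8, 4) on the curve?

y² = 4² ≡ 5; x³ + 2x + 5 = 533 ≡ 5 (mod 11). 5 = 5.

yes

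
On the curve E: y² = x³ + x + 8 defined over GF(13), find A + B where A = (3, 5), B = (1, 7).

(10, 2)

(3, 5) + (1, 7). λ = (7 - 5)/(1 - 3) ≡ 2/11 mod 13. 11⁻¹ ≡ 6 (mod 13), so λ ≡ 12.
  x = λ² - 3 - 1 = 144 - 4 ≡ 10; y = λ·(3 - 10) - 5 ≡ 2. → (10, 2)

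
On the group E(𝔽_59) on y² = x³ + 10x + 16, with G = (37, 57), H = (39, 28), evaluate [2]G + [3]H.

(0, 4)

First 2G:
Repeated addition: build up to 2G.
2G: tangent at (37, 57): λ = (3·37² + 10)/(2·57) ≡ 46/55. 55⁻¹ ≡ 44 (mod 59) since 55·44 = 2420 ≡ 1, so λ ≡ 46·44 ≡ 18.
  x = λ² - 37 - 37 = 324 - 74 ≡ 14; y = λ·(37 - 14) - 57 ≡ 3. → (14, 3)
2G = (14, 3).
Next 3H:
Repeated addition: build up to 3H.
2H: tangent at (39, 28): λ = (3·39² + 10)/(2·28) ≡ 30/56. 56⁻¹ ≡ 39 (mod 59), so λ ≡ 30·39 ≡ 49.
  x = λ² - 39 - 39 = 2401 - 78 ≡ 22; y = λ·(39 - 22) - 28 ≡ 38. → (22, 38)
3H: (22, 38) + (39, 28). λ = (28 - 38)/(39 - 22) ≡ 49/17 mod 59. 17⁻¹ ≡ 7 (mod 59), so λ ≡ 48.
  x = λ² - 22 - 39 = 2304 - 61 ≡ 1; y = λ·(22 - 1) - 38 ≡ 26. → (1, 26)
3H = (1, 26).
Finally 2G + 3H:
(14, 3) + (1, 26). λ = (26 - 3)/(1 - 14) ≡ 23/46 mod 59. 46⁻¹ ≡ 9 (mod 59) since 46·9 = 414 ≡ 1, so λ ≡ 30.
  x = λ² - 14 - 1 = 900 - 15 ≡ 0; y = λ·(14 - 0) - 3 ≡ 4. → (0, 4)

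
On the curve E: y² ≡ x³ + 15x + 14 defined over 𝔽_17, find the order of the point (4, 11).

2P: tangent at (4, 11): λ = (3·4² + 15)/(2·11) ≡ 12/5. 5⁻¹ ≡ 7 (mod 17), so λ ≡ 12·7 ≡ 16.
  x = λ² - 4 - 4 = 256 - 8 ≡ 10; y = λ·(4 - 10) - 11 ≡ 12. → (10, 12)
3P: (10, 12) + (4, 11). λ = (11 - 12)/(4 - 10) ≡ 16/11 mod 17. 11⁻¹ ≡ 14 (mod 17), so λ ≡ 3.
  x = λ² - 10 - 4 = 9 - 14 ≡ 12; y = λ·(10 - 12) - 12 ≡ 16. → (12, 16)
4P: (12, 16) + (4, 11). λ = (11 - 16)/(4 - 12) ≡ 12/9 mod 17. 9⁻¹ ≡ 2 (mod 17), so λ ≡ 7.
  x = λ² - 12 - 4 = 49 - 16 ≡ 16; y = λ·(12 - 16) - 16 ≡ 7. → (16, 7)
5P: (16, 7) + (4, 11). λ = (11 - 7)/(4 - 16) ≡ 4/5 mod 17. 5⁻¹ ≡ 7 (mod 17), so λ ≡ 11.
  x = λ² - 16 - 4 = 121 - 20 ≡ 16; y = λ·(16 - 16) - 7 ≡ 10. → (16, 10)
6P: (16, 10) + (4, 11). λ = (11 - 10)/(4 - 16) ≡ 1/5 mod 17. 5⁻¹ ≡ 7 (mod 17), so λ ≡ 7.
  x = λ² - 16 - 4 = 49 - 20 ≡ 12; y = λ·(16 - 12) - 10 ≡ 1. → (12, 1)
7P: (12, 1) + (4, 11). λ = (11 - 1)/(4 - 12) ≡ 10/9 mod 17. 9⁻¹ ≡ 2 (mod 17), so λ ≡ 3.
  x = λ² - 12 - 4 = 9 - 16 ≡ 10; y = λ·(12 - 10) - 1 ≡ 5. → (10, 5)
8P: (10, 5) + (4, 11). λ = (11 - 5)/(4 - 10) ≡ 6/11 mod 17. 11⁻¹ ≡ 14 (mod 17) since 11·14 = 154 ≡ 1, so λ ≡ 16.
  x = λ² - 10 - 4 = 256 - 14 ≡ 4; y = λ·(10 - 4) - 5 ≡ 6. → (4, 6)
9P: (4, 6) + (4, 11): same x and y₁ ≡ -y₂, so the sum is O.
9P = O, so the order is 9.

9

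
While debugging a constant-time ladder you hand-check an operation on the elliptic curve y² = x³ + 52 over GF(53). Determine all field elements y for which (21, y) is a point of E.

x³ + 0x + 52 = 9313 ≡ 38 (mod 53).
Square roots of 38 mod 53: 12 and 41 (since 12² = 144 ≡ 38).

12, 41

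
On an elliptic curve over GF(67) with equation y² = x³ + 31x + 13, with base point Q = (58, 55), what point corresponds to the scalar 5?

Double-and-add on 5 = (101)₂. Start with Q = (58, 55) for the leading 1-bit.
double: tangent at (58, 55): λ = (3·58² + 31)/(2·55) ≡ 6/43. 43⁻¹ ≡ 53 (mod 67), so λ ≡ 6·53 ≡ 50.
  x = λ² - 58 - 58 = 2500 - 116 ≡ 39; y = λ·(58 - 39) - 55 ≡ 24. → (39, 24)
double: tangent at (39, 24): λ = (3·39² + 31)/(2·24) ≡ 38/48. 48⁻¹ ≡ 7 (mod 67), so λ ≡ 38·7 ≡ 65.
  x = λ² - 39 - 39 = 4225 - 78 ≡ 60; y = λ·(39 - 60) - 24 ≡ 18. → (60, 18)
add Q: (60, 18) + (58, 55). λ = (55 - 18)/(58 - 60) ≡ 37/65 mod 67. 65⁻¹ ≡ 33 (mod 67), so λ ≡ 15.
  x = λ² - 60 - 58 = 225 - 118 ≡ 40; y = λ·(60 - 40) - 18 ≡ 14. → (40, 14)

(40, 14)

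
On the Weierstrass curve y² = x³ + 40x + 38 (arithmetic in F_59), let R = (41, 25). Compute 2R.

(37, 30)

tangent at (41, 25): λ = (3·41² + 40)/(2·25) ≡ 9/50. 50⁻¹ ≡ 13 (mod 59) since 50·13 = 650 ≡ 1, so λ ≡ 9·13 ≡ 58.
  x = λ² - 41 - 41 = 3364 - 82 ≡ 37; y = λ·(41 - 37) - 25 ≡ 30. → (37, 30)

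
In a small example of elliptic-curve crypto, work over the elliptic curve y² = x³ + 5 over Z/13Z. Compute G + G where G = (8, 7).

(6, 0)

tangent at (8, 7): λ = (3·8² + 0)/(2·7) ≡ 10/1. 1⁻¹ ≡ 1 (mod 13) since 1·1 = 1 ≡ 1, so λ ≡ 10·1 ≡ 10.
  x = λ² - 8 - 8 = 100 - 16 ≡ 6; y = λ·(8 - 6) - 7 ≡ 0. → (6, 0)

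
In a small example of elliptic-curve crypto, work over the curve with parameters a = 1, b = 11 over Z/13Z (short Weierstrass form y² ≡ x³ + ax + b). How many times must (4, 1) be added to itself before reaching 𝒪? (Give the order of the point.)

3

2P: tangent at (4, 1): λ = (3·4² + 1)/(2·1) ≡ 10/2. 2⁻¹ ≡ 7 (mod 13) since 2·7 = 14 ≡ 1, so λ ≡ 10·7 ≡ 5.
  x = λ² - 4 - 4 = 25 - 8 ≡ 4; y = λ·(4 - 4) - 1 ≡ 12. → (4, 12)
3P: (4, 12) + (4, 1): same x and y₁ ≡ -y₂, so the sum is 𝒪.
3P = 𝒪, so the order is 3.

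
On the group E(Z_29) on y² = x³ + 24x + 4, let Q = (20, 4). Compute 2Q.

(24, 22)

tangent at (20, 4): λ = (3·20² + 24)/(2·4) ≡ 6/8. 8⁻¹ ≡ 11 (mod 29), so λ ≡ 6·11 ≡ 8.
  x = λ² - 20 - 20 = 64 - 40 ≡ 24; y = λ·(20 - 24) - 4 ≡ 22. → (24, 22)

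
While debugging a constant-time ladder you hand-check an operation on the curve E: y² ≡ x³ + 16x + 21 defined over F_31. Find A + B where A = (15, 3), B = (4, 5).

(21, 15)

(15, 3) + (4, 5). λ = (5 - 3)/(4 - 15) ≡ 2/20 mod 31. 20⁻¹ ≡ 14 (mod 31) since 20·14 = 280 ≡ 1, so λ ≡ 28.
  x = λ² - 15 - 4 = 784 - 19 ≡ 21; y = λ·(15 - 21) - 3 ≡ 15. → (21, 15)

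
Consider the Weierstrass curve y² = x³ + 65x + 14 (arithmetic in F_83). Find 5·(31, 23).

(75, 71)

Write P = (31, 23).
Double-and-add on 5 = (101)₂. Start with P = (31, 23) for the leading 1-bit.
double: tangent at (31, 23): λ = (3·31² + 65)/(2·23) ≡ 43/46. 46⁻¹ ≡ 74 (mod 83), so λ ≡ 43·74 ≡ 28.
  x = λ² - 31 - 31 = 784 - 62 ≡ 58; y = λ·(31 - 58) - 23 ≡ 51. → (58, 51)
double: tangent at (58, 51): λ = (3·58² + 65)/(2·51) ≡ 31/19. 19⁻¹ ≡ 35 (mod 83), so λ ≡ 31·35 ≡ 6.
  x = λ² - 58 - 58 = 36 - 116 ≡ 3; y = λ·(58 - 3) - 51 ≡ 30. → (3, 30)
add P: (3, 30) + (31, 23). λ = (23 - 30)/(31 - 3) ≡ 76/28 mod 83. 28⁻¹ ≡ 3 (mod 83), so λ ≡ 62.
  x = λ² - 3 - 31 = 3844 - 34 ≡ 75; y = λ·(3 - 75) - 30 ≡ 71. → (75, 71)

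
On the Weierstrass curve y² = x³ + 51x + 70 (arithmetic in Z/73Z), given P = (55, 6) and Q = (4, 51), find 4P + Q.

First 4P:
Repeated addition: build up to 4P.
2P: tangent at (55, 6): λ = (3·55² + 51)/(2·6) ≡ 1/12. 12⁻¹ ≡ 67 (mod 73) since 12·67 = 804 ≡ 1, so λ ≡ 1·67 ≡ 67.
  x = λ² - 55 - 55 = 4489 - 110 ≡ 72; y = λ·(55 - 72) - 6 ≡ 23. → (72, 23)
3P: (72, 23) + (55, 6). λ = (6 - 23)/(55 - 72) ≡ 56/56 mod 73. 56⁻¹ ≡ 30 (mod 73), so λ ≡ 1.
  x = λ² - 72 - 55 = 1 - 127 ≡ 20; y = λ·(72 - 20) - 23 ≡ 29. → (20, 29)
4P: (20, 29) + (55, 6). λ = (6 - 29)/(55 - 20) ≡ 50/35 mod 73. 35⁻¹ ≡ 48 (mod 73) since 35·48 = 1680 ≡ 1, so λ ≡ 64.
  x = λ² - 20 - 55 = 4096 - 75 ≡ 6; y = λ·(20 - 6) - 29 ≡ 64. → (6, 64)
4P = (6, 64).
Finally 4P + Q:
(6, 64) + (4, 51). λ = (51 - 64)/(4 - 6) ≡ 60/71 mod 73. 71⁻¹ ≡ 36 (mod 73) since 71·36 = 2556 ≡ 1, so λ ≡ 43.
  x = λ² - 6 - 4 = 1849 - 10 ≡ 14; y = λ·(6 - 14) - 64 ≡ 30. → (14, 30)

(14, 30)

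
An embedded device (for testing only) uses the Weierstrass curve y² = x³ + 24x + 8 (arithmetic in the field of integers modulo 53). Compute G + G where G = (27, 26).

tangent at (27, 26): λ = (3·27² + 24)/(2·26) ≡ 38/52. 52⁻¹ ≡ 52 (mod 53) since 52·52 = 2704 ≡ 1, so λ ≡ 38·52 ≡ 15.
  x = λ² - 27 - 27 = 225 - 54 ≡ 12; y = λ·(27 - 12) - 26 ≡ 40. → (12, 40)

(12, 40)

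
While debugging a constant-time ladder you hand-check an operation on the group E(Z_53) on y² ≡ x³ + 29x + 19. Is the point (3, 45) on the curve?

y² = 45² ≡ 11; x³ + 29x + 19 = 133 ≡ 27 (mod 53). 11 ≠ 27.

no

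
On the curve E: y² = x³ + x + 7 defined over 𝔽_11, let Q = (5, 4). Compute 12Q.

Double-and-add on 12 = (1100)₂. Start with Q = (5, 4) for the leading 1-bit.
double: tangent at (5, 4): λ = (3·5² + 1)/(2·4) ≡ 10/8. 8⁻¹ ≡ 7 (mod 11), so λ ≡ 10·7 ≡ 4.
  x = λ² - 5 - 5 = 16 - 10 ≡ 6; y = λ·(5 - 6) - 4 ≡ 3. → (6, 3)
add Q: (6, 3) + (5, 4). λ = (4 - 3)/(5 - 6) ≡ 1/10 mod 11. 10⁻¹ ≡ 10 (mod 11), so λ ≡ 10.
  x = λ² - 6 - 5 = 100 - 11 ≡ 1; y = λ·(6 - 1) - 3 ≡ 3. → (1, 3)
double: tangent at (1, 3): λ = (3·1² + 1)/(2·3) ≡ 4/6. 6⁻¹ ≡ 2 (mod 11) since 6·2 = 12 ≡ 1, so λ ≡ 4·2 ≡ 8.
  x = λ² - 1 - 1 = 64 - 2 ≡ 7; y = λ·(1 - 7) - 3 ≡ 4. → (7, 4)
double: tangent at (7, 4): λ = (3·7² + 1)/(2·4) ≡ 5/8. 8⁻¹ ≡ 7 (mod 11), so λ ≡ 5·7 ≡ 2.
  x = λ² - 7 - 7 = 4 - 14 ≡ 1; y = λ·(7 - 1) - 4 ≡ 8. → (1, 8)

(1, 8)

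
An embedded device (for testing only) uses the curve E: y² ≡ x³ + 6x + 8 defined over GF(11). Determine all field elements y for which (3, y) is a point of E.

x³ + 6x + 8 = 53 ≡ 9 (mod 11).
Square roots of 9 mod 11: 3 and 8 (since 3² = 9 ≡ 9).

3, 8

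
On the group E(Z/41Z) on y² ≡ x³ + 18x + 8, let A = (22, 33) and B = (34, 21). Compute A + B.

(27, 13)

(22, 33) + (34, 21). λ = (21 - 33)/(34 - 22) ≡ 29/12 mod 41. 12⁻¹ ≡ 24 (mod 41) since 12·24 = 288 ≡ 1, so λ ≡ 40.
  x = λ² - 22 - 34 = 1600 - 56 ≡ 27; y = λ·(22 - 27) - 33 ≡ 13. → (27, 13)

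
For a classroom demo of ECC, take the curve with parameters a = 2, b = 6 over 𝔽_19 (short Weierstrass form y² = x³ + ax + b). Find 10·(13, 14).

Write P = (13, 14).
Double-and-add on 10 = (1010)₂. Start with P = (13, 14) for the leading 1-bit.
double: tangent at (13, 14): λ = (3·13² + 2)/(2·14) ≡ 15/9. 9⁻¹ ≡ 17 (mod 19), so λ ≡ 15·17 ≡ 8.
  x = λ² - 13 - 13 = 64 - 26 ≡ 0; y = λ·(13 - 0) - 14 ≡ 14. → (0, 14)
double: tangent at (0, 14): λ = (3·0² + 2)/(2·14) ≡ 2/9. 9⁻¹ ≡ 17 (mod 19), so λ ≡ 2·17 ≡ 15.
  x = λ² - 0 - 0 = 225 - 0 ≡ 16; y = λ·(0 - 16) - 14 ≡ 12. → (16, 12)
add P: (16, 12) + (13, 14). λ = (14 - 12)/(13 - 16) ≡ 2/16 mod 19. 16⁻¹ ≡ 6 (mod 19), so λ ≡ 12.
  x = λ² - 16 - 13 = 144 - 29 ≡ 1; y = λ·(16 - 1) - 12 ≡ 16. → (1, 16)
double: tangent at (1, 16): λ = (3·1² + 2)/(2·16) ≡ 5/13. 13⁻¹ ≡ 3 (mod 19), so λ ≡ 5·3 ≡ 15.
  x = λ² - 1 - 1 = 225 - 2 ≡ 14; y = λ·(1 - 14) - 16 ≡ 17. → (14, 17)

(14, 17)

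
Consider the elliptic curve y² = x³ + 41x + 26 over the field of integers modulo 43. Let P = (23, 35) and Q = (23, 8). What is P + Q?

The two points share x = 23 and their y-coordinates satisfy 35 + 8 ≡ 0 (mod 43), so they are inverses. Their sum is the point at infinity.

O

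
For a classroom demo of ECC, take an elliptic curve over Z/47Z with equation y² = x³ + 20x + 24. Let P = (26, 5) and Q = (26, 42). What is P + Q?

The two points share x = 26 and their y-coordinates satisfy 5 + 42 ≡ 0 (mod 47), so they are inverses. Their sum is ∞.

O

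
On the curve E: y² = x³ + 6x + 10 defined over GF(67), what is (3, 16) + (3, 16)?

tangent at (3, 16): λ = (3·3² + 6)/(2·16) ≡ 33/32. 32⁻¹ ≡ 44 (mod 67), so λ ≡ 33·44 ≡ 45.
  x = λ² - 3 - 3 = 2025 - 6 ≡ 9; y = λ·(3 - 9) - 16 ≡ 49. → (9, 49)

(9, 49)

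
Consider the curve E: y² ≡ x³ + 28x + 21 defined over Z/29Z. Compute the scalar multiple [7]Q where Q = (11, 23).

(14, 5)

Double-and-add on 7 = (111)₂. Start with Q = (11, 23) for the leading 1-bit.
double: tangent at (11, 23): λ = (3·11² + 28)/(2·23) ≡ 14/17. 17⁻¹ ≡ 12 (mod 29) since 17·12 = 204 ≡ 1, so λ ≡ 14·12 ≡ 23.
  x = λ² - 11 - 11 = 529 - 22 ≡ 14; y = λ·(11 - 14) - 23 ≡ 24. → (14, 24)
add Q: (14, 24) + (11, 23). λ = (23 - 24)/(11 - 14) ≡ 28/26 mod 29. 26⁻¹ ≡ 19 (mod 29), so λ ≡ 10.
  x = λ² - 14 - 11 = 100 - 25 ≡ 17; y = λ·(14 - 17) - 24 ≡ 4. → (17, 4)
double: tangent at (17, 4): λ = (3·17² + 28)/(2·4) ≡ 25/8. 8⁻¹ ≡ 11 (mod 29), so λ ≡ 25·11 ≡ 14.
  x = λ² - 17 - 17 = 196 - 34 ≡ 17; y = λ·(17 - 17) - 4 ≡ 25. → (17, 25)
add Q: (17, 25) + (11, 23). λ = (23 - 25)/(11 - 17) ≡ 27/23 mod 29. 23⁻¹ ≡ 24 (mod 29) since 23·24 = 552 ≡ 1, so λ ≡ 10.
  x = λ² - 17 - 11 = 100 - 28 ≡ 14; y = λ·(17 - 14) - 25 ≡ 5. → (14, 5)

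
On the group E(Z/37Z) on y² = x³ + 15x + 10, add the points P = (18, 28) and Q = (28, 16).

(25, 10)

(18, 28) + (28, 16). λ = (16 - 28)/(28 - 18) ≡ 25/10 mod 37. 10⁻¹ ≡ 26 (mod 37), so λ ≡ 21.
  x = λ² - 18 - 28 = 441 - 46 ≡ 25; y = λ·(18 - 25) - 28 ≡ 10. → (25, 10)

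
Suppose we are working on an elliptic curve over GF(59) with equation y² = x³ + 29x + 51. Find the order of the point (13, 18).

10

2P: tangent at (13, 18): λ = (3·13² + 29)/(2·18) ≡ 5/36. 36⁻¹ ≡ 41 (mod 59) since 36·41 = 1476 ≡ 1, so λ ≡ 5·41 ≡ 28.
  x = λ² - 13 - 13 = 784 - 26 ≡ 50; y = λ·(13 - 50) - 18 ≡ 8. → (50, 8)
3P: (50, 8) + (13, 18). λ = (18 - 8)/(13 - 50) ≡ 10/22 mod 59. 22⁻¹ ≡ 51 (mod 59) since 22·51 = 1122 ≡ 1, so λ ≡ 38.
  x = λ² - 50 - 13 = 1444 - 63 ≡ 24; y = λ·(50 - 24) - 8 ≡ 36. → (24, 36)
4P: (24, 36) + (13, 18). λ = (18 - 36)/(13 - 24) ≡ 41/48 mod 59. 48⁻¹ ≡ 16 (mod 59) since 48·16 = 768 ≡ 1, so λ ≡ 7.
  x = λ² - 24 - 13 = 49 - 37 ≡ 12; y = λ·(24 - 12) - 36 ≡ 48. → (12, 48)
5P: (12, 48) + (13, 18). λ = (18 - 48)/(13 - 12) ≡ 29/1 mod 59. 1⁻¹ ≡ 1 (mod 59), so λ ≡ 29.
  x = λ² - 12 - 13 = 841 - 25 ≡ 49; y = λ·(12 - 49) - 48 ≡ 0. → (49, 0)
6P: (49, 0) + (13, 18). λ = (18 - 0)/(13 - 49) ≡ 18/23 mod 59. 23⁻¹ ≡ 18 (mod 59) since 23·18 = 414 ≡ 1, so λ ≡ 29.
  x = λ² - 49 - 13 = 841 - 62 ≡ 12; y = λ·(49 - 12) - 0 ≡ 11. → (12, 11)
7P: (12, 11) + (13, 18). λ = (18 - 11)/(13 - 12) ≡ 7/1 mod 59. 1⁻¹ ≡ 1 (mod 59), so λ ≡ 7.
  x = λ² - 12 - 13 = 49 - 25 ≡ 24; y = λ·(12 - 24) - 11 ≡ 23. → (24, 23)
8P: (24, 23) + (13, 18). λ = (18 - 23)/(13 - 24) ≡ 54/48 mod 59. 48⁻¹ ≡ 16 (mod 59) since 48·16 = 768 ≡ 1, so λ ≡ 38.
  x = λ² - 24 - 13 = 1444 - 37 ≡ 50; y = λ·(24 - 50) - 23 ≡ 51. → (50, 51)
9P: (50, 51) + (13, 18). λ = (18 - 51)/(13 - 50) ≡ 26/22 mod 59. 22⁻¹ ≡ 51 (mod 59), so λ ≡ 28.
  x = λ² - 50 - 13 = 784 - 63 ≡ 13; y = λ·(50 - 13) - 51 ≡ 41. → (13, 41)
10P: (13, 41) + (13, 18): same x and y₁ ≡ -y₂, so the sum is O.
10P = O, so the order is 10.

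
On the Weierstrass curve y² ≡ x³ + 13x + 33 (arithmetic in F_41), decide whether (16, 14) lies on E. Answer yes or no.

yes

y² = 14² ≡ 32; x³ + 13x + 33 = 4337 ≡ 32 (mod 41). 32 = 32.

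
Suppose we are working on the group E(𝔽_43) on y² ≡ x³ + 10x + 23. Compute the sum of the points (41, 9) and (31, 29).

(41, 9) + (31, 29). λ = (29 - 9)/(31 - 41) ≡ 20/33 mod 43. 33⁻¹ ≡ 30 (mod 43), so λ ≡ 41.
  x = λ² - 41 - 31 = 1681 - 72 ≡ 18; y = λ·(41 - 18) - 9 ≡ 31. → (18, 31)

(18, 31)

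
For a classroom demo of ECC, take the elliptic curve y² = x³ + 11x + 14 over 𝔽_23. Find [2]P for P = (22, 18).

(15, 9)

tangent at (22, 18): λ = (3·22² + 11)/(2·18) ≡ 14/13. 13⁻¹ ≡ 16 (mod 23) since 13·16 = 208 ≡ 1, so λ ≡ 14·16 ≡ 17.
  x = λ² - 22 - 22 = 289 - 44 ≡ 15; y = λ·(22 - 15) - 18 ≡ 9. → (15, 9)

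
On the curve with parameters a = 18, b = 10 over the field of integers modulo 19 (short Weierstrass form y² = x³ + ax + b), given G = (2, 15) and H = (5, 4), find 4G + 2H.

First 4G:
Double-and-add on 4 = (100)₂. Start with G = (2, 15) for the leading 1-bit.
double: tangent at (2, 15): λ = (3·2² + 18)/(2·15) ≡ 11/11. 11⁻¹ ≡ 7 (mod 19) since 11·7 = 77 ≡ 1, so λ ≡ 11·7 ≡ 1.
  x = λ² - 2 - 2 = 1 - 4 ≡ 16; y = λ·(2 - 16) - 15 ≡ 9. → (16, 9)
double: tangent at (16, 9): λ = (3·16² + 18)/(2·9) ≡ 7/18. 18⁻¹ ≡ 18 (mod 19) since 18·18 = 324 ≡ 1, so λ ≡ 7·18 ≡ 12.
  x = λ² - 16 - 16 = 144 - 32 ≡ 17; y = λ·(16 - 17) - 9 ≡ 17. → (17, 17)
4G = (17, 17).
Next 2H:
Repeated addition: build up to 2H.
2H: tangent at (5, 4): λ = (3·5² + 18)/(2·4) ≡ 17/8. 8⁻¹ ≡ 12 (mod 19), so λ ≡ 17·12 ≡ 14.
  x = λ² - 5 - 5 = 196 - 10 ≡ 15; y = λ·(5 - 15) - 4 ≡ 8. → (15, 8)
2H = (15, 8).
Finally 4G + 2H:
(17, 17) + (15, 8). λ = (8 - 17)/(15 - 17) ≡ 10/17 mod 19. 17⁻¹ ≡ 9 (mod 19), so λ ≡ 14.
  x = λ² - 17 - 15 = 196 - 32 ≡ 12; y = λ·(17 - 12) - 17 ≡ 15. → (12, 15)

(12, 15)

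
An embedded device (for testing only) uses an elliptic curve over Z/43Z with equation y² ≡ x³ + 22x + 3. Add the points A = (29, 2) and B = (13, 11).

(25, 28)

(29, 2) + (13, 11). λ = (11 - 2)/(13 - 29) ≡ 9/27 mod 43. 27⁻¹ ≡ 8 (mod 43), so λ ≡ 29.
  x = λ² - 29 - 13 = 841 - 42 ≡ 25; y = λ·(29 - 25) - 2 ≡ 28. → (25, 28)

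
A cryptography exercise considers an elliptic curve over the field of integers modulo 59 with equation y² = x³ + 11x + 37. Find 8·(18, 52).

(10, 47)

Write Q = (18, 52).
Repeated addition: build up to 8Q.
2Q: tangent at (18, 52): λ = (3·18² + 11)/(2·52) ≡ 39/45. 45⁻¹ ≡ 21 (mod 59), so λ ≡ 39·21 ≡ 52.
  x = λ² - 18 - 18 = 2704 - 36 ≡ 13; y = λ·(18 - 13) - 52 ≡ 31. → (13, 31)
3Q: (13, 31) + (18, 52). λ = (52 - 31)/(18 - 13) ≡ 21/5 mod 59. 5⁻¹ ≡ 12 (mod 59), so λ ≡ 16.
  x = λ² - 13 - 18 = 256 - 31 ≡ 48; y = λ·(13 - 48) - 31 ≡ 58. → (48, 58)
4Q: (48, 58) + (18, 52). λ = (52 - 58)/(18 - 48) ≡ 53/29 mod 59. 29⁻¹ ≡ 57 (mod 59) since 29·57 = 1653 ≡ 1, so λ ≡ 12.
  x = λ² - 48 - 18 = 144 - 66 ≡ 19; y = λ·(48 - 19) - 58 ≡ 54. → (19, 54)
5Q: (19, 54) + (18, 52). λ = (52 - 54)/(18 - 19) ≡ 57/58 mod 59. 58⁻¹ ≡ 58 (mod 59), so λ ≡ 2.
  x = λ² - 19 - 18 = 4 - 37 ≡ 26; y = λ·(19 - 26) - 54 ≡ 50. → (26, 50)
6Q: (26, 50) + (18, 52). λ = (52 - 50)/(18 - 26) ≡ 2/51 mod 59. 51⁻¹ ≡ 22 (mod 59) since 51·22 = 1122 ≡ 1, so λ ≡ 44.
  x = λ² - 26 - 18 = 1936 - 44 ≡ 4; y = λ·(26 - 4) - 50 ≡ 33. → (4, 33)
7Q: (4, 33) + (18, 52). λ = (52 - 33)/(18 - 4) ≡ 19/14 mod 59. 14⁻¹ ≡ 38 (mod 59), so λ ≡ 14.
  x = λ² - 4 - 18 = 196 - 22 ≡ 56; y = λ·(4 - 56) - 33 ≡ 6. → (56, 6)
8Q: (56, 6) + (18, 52). λ = (52 - 6)/(18 - 56) ≡ 46/21 mod 59. 21⁻¹ ≡ 45 (mod 59), so λ ≡ 5.
  x = λ² - 56 - 18 = 25 - 74 ≡ 10; y = λ·(56 - 10) - 6 ≡ 47. → (10, 47)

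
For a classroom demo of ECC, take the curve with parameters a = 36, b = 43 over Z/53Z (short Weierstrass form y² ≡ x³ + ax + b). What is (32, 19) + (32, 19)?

tangent at (32, 19): λ = (3·32² + 36)/(2·19) ≡ 34/38. 38⁻¹ ≡ 7 (mod 53), so λ ≡ 34·7 ≡ 26.
  x = λ² - 32 - 32 = 676 - 64 ≡ 29; y = λ·(32 - 29) - 19 ≡ 6. → (29, 6)

(29, 6)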